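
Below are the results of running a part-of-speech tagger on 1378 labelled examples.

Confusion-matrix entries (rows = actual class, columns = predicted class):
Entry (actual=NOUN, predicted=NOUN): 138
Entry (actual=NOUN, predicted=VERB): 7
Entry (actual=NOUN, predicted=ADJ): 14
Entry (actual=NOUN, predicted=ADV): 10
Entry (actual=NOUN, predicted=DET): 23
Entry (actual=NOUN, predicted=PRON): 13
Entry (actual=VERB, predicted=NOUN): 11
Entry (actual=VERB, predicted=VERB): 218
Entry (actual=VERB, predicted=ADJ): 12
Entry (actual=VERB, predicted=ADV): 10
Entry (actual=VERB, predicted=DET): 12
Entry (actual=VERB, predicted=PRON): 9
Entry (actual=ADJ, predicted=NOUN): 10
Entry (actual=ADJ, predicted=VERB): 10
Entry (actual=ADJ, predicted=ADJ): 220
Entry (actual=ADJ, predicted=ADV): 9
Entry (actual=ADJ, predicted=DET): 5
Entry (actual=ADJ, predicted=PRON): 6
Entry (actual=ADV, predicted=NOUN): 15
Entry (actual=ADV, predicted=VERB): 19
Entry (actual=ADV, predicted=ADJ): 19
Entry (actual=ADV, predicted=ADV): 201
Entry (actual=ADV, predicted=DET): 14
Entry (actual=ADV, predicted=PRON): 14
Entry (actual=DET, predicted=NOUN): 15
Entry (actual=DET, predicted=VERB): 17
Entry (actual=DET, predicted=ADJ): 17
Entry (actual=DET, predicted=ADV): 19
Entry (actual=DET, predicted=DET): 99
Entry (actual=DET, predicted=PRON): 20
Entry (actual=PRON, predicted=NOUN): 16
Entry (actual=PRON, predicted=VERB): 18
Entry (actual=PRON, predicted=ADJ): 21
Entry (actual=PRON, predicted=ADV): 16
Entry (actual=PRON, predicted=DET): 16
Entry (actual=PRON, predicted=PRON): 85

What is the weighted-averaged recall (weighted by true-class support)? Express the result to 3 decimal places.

0.697

Per-class recall (TP/(TP+FN)):
  NOUN: TP=138, FN=7+14+10+23+13=67 → 138/205 = 0.6732
  VERB: TP=218, FN=11+12+10+12+9=54 → 218/272 = 0.8015
  ADJ: TP=220, FN=10+10+9+5+6=40 → 220/260 = 0.8462
  ADV: TP=201, FN=15+19+19+14+14=81 → 201/282 = 0.7128
  DET: TP=99, FN=15+17+17+19+20=88 → 99/187 = 0.5294
  PRON: TP=85, FN=16+18+21+16+16=87 → 85/172 = 0.4942
Weighted-recall = Σ (supportᵢ/N)·recallᵢ with N=1378: (205/1378)·0.6732 + (272/1378)·0.8015 + (260/1378)·0.8462 + (282/1378)·0.7128 + (187/1378)·0.5294 + (172/1378)·0.4942 = 0.697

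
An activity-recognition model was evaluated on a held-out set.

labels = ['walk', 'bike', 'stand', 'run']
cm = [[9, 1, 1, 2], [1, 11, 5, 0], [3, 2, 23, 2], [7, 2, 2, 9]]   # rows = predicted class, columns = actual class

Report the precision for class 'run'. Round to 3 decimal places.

0.450

Take TP from the diagonal, FP from the rest of the 'run' prediction marginal, FN from the rest of the 'run' actual marginal.
precision = TP/(TP+FP).
run: TP=9, FP=7+2+2=11 → 9/20 = 0.4500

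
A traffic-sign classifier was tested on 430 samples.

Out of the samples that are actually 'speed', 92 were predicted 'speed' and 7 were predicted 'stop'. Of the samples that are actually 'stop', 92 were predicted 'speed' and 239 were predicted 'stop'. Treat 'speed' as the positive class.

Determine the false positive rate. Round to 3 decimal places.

0.278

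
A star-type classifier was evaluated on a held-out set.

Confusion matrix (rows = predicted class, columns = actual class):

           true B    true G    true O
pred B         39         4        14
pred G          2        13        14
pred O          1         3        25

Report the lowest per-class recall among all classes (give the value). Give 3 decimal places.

Per-class recall (TP/(TP+FN)):
  B: TP=39, FN=2+1=3 → 39/42 = 0.9286
  G: TP=13, FN=4+3=7 → 13/20 = 0.6500
  O: TP=25, FN=14+14=28 → 25/53 = 0.4717
Lowest is class 'O' with recall = 0.472.

0.472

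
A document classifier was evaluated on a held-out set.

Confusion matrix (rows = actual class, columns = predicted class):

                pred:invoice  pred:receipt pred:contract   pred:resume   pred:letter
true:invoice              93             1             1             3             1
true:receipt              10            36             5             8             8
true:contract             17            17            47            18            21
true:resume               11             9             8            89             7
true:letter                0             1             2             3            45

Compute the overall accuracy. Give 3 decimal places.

Accuracy = trace / total = (93+36+47+89+45=310) / 461 = 310/461 = 0.672

0.672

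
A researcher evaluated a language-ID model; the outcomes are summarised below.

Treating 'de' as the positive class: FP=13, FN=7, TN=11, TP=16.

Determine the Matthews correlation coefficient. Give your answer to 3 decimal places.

MCC = (TP·TN − FP·FN) / √((TP+FP)(TP+FN)(TN+FP)(TN+FN))
Numerator = 16·11 − 13·7 = 85
Denominator = √(29·23·24·18) = √288144 = 536.7905
MCC = 85 / 536.7905 = 0.158

0.158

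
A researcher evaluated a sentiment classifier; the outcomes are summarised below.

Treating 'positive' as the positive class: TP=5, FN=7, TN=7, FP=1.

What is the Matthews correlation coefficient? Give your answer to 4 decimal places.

0.3118

MCC = (TP·TN − FP·FN) / √((TP+FP)(TP+FN)(TN+FP)(TN+FN))
Numerator = 5·7 − 1·7 = 28
Denominator = √(6·12·8·14) = √8064 = 89.7998
MCC = 28 / 89.7998 = 0.3118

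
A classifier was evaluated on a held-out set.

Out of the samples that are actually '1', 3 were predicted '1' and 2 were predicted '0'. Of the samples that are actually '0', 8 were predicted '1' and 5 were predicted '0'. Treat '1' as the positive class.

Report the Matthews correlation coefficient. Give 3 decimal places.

-0.014

MCC = (TP·TN − FP·FN) / √((TP+FP)(TP+FN)(TN+FP)(TN+FN))
Numerator = 3·5 − 8·2 = -1
Denominator = √(11·5·13·7) = √5005 = 70.7460
MCC = -1 / 70.7460 = -0.014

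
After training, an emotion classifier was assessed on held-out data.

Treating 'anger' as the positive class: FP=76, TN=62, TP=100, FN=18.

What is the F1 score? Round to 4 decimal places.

Precision = TP/(TP+FP) = 100/176 = 0.5682
Recall = TP/(TP+FN) = 100/118 = 0.8475
F1 = 2·TP/(2·TP+FP+FN) = 200/294 = 0.6803

0.6803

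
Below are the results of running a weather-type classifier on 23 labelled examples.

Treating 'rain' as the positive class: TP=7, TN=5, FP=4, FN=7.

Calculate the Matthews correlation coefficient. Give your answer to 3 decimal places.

0.054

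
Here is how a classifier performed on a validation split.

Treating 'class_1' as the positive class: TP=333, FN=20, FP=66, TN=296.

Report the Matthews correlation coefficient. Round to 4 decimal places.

0.7661

MCC = (TP·TN − FP·FN) / √((TP+FP)(TP+FN)(TN+FP)(TN+FN))
Numerator = 333·296 − 66·20 = 97248
Denominator = √(399·353·362·316) = √16111770024 = 126932.1473
MCC = 97248 / 126932.1473 = 0.7661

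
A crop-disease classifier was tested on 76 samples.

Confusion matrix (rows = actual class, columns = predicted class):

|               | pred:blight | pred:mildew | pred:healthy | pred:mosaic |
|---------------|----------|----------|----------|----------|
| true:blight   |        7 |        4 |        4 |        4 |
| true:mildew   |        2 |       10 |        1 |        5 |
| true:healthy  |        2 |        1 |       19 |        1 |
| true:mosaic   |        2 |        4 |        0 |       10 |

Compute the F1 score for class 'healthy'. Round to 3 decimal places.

0.809

Take TP from the diagonal, FP from the rest of the 'healthy' prediction marginal, FN from the rest of the 'healthy' actual marginal.
F1 score = 2·TP/(2·TP+FP+FN).
healthy: TP=19, FP=4+1+0=5, FN=2+1+1=4 → 38/47 = 0.8085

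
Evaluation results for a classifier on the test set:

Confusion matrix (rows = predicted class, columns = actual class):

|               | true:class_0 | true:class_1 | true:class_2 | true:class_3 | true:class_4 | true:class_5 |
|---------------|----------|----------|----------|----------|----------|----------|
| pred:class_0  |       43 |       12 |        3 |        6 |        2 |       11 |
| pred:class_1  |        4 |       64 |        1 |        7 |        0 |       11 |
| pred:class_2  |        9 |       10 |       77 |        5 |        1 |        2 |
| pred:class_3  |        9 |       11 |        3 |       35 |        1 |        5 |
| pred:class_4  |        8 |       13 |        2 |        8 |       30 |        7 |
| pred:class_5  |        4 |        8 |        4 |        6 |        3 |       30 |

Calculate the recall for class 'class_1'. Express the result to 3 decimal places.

0.542

Treat 'class_1' as positive and all other classes as negative.
recall = TP/(TP+FN).
class_1: TP=64, FN=12+10+11+13+8=54 → 64/118 = 0.5424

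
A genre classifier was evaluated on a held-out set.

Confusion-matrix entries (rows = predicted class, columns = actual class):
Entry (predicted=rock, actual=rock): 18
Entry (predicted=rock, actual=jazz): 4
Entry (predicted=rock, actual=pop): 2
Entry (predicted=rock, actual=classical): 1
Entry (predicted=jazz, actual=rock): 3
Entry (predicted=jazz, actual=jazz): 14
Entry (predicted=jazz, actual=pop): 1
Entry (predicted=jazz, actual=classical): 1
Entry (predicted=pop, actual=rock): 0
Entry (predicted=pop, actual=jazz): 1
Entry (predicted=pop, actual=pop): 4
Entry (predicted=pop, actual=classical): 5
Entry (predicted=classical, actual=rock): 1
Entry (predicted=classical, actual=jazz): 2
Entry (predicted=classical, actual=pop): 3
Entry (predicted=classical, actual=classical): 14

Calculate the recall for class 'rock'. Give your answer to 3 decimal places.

0.818

One-vs-rest for 'rock': TP = diagonal; FP = other classes predicted 'rock'; FN = 'rock' predicted as other.
recall = TP/(TP+FN).
rock: TP=18, FN=3+0+1=4 → 18/22 = 0.8182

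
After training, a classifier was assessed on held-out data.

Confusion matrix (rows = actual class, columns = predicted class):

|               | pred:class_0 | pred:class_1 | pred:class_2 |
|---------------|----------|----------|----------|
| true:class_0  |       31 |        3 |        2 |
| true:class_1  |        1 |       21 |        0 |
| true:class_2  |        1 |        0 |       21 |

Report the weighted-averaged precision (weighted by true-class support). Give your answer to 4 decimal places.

Per-class precision (TP/(TP+FP)):
  class_0: TP=31, FP=1+1=2 → 31/33 = 0.93939
  class_1: TP=21, FP=3+0=3 → 21/24 = 0.87500
  class_2: TP=21, FP=2+0=2 → 21/23 = 0.91304
Weighted-precision = Σ (supportᵢ/N)·precisionᵢ with N=80: (36/80)·0.93939 + (22/80)·0.87500 + (22/80)·0.91304 = 0.9144

0.9144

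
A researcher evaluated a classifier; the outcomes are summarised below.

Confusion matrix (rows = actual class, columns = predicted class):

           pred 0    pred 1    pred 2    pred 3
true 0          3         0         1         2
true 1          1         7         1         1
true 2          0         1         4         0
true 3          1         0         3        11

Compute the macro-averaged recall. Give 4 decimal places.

0.6833

Per-class recall (TP/(TP+FN)):
  0: TP=3, FN=0+1+2=3 → 3/6 = 0.50000
  1: TP=7, FN=1+1+1=3 → 7/10 = 0.70000
  2: TP=4, FN=0+1+0=1 → 4/5 = 0.80000
  3: TP=11, FN=1+0+3=4 → 11/15 = 0.73333
Macro-recall = mean = (0.50000 + 0.70000 + 0.80000 + 0.73333) / 4 = 0.6833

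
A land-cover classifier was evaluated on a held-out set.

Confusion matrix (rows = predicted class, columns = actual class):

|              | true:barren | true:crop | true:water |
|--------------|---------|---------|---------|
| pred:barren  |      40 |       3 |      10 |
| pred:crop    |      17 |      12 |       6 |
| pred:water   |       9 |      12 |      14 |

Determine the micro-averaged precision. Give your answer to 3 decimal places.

0.537

Micro-averaging pools counts across classes: ΣTP=66, ΣFP=57, ΣFN=57.
Micro-precision = TP/(TP+FP) on pooled counts = 0.537 (equals overall accuracy in single-label multiclass).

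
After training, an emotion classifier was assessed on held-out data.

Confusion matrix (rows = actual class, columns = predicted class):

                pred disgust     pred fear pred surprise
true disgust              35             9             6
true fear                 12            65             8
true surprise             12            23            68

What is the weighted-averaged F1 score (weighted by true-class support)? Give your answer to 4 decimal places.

Per-class F1 score (2·TP/(2·TP+FP+FN)):
  disgust: TP=35, FP=12+12=24, FN=9+6=15 → 70/109 = 0.64220
  fear: TP=65, FP=9+23=32, FN=12+8=20 → 130/182 = 0.71429
  surprise: TP=68, FP=6+8=14, FN=12+23=35 → 136/185 = 0.73514
Weighted-F1 score = Σ (supportᵢ/N)·F1 scoreᵢ with N=238: (50/238)·0.64220 + (85/238)·0.71429 + (103/238)·0.73514 = 0.7082

0.7082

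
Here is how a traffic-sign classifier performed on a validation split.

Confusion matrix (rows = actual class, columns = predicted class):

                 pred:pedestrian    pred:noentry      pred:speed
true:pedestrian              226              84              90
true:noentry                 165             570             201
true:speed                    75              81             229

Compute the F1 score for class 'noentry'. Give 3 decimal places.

0.682

One-vs-rest for 'noentry': TP = diagonal; FP = other classes predicted 'noentry'; FN = 'noentry' predicted as other.
F1 score = 2·TP/(2·TP+FP+FN).
noentry: TP=570, FP=84+81=165, FN=165+201=366 → 1140/1671 = 0.6822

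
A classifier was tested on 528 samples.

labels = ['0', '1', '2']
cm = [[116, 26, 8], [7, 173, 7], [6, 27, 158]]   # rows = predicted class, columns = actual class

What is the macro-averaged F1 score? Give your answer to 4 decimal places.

0.8458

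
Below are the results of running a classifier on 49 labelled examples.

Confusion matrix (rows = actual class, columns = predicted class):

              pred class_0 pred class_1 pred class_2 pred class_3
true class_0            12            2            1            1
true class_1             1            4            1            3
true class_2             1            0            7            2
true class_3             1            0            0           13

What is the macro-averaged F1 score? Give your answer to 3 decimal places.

0.708

Per-class F1 score (2·TP/(2·TP+FP+FN)):
  class_0: TP=12, FP=1+1+1=3, FN=2+1+1=4 → 24/31 = 0.7742
  class_1: TP=4, FP=2+0+0=2, FN=1+1+3=5 → 8/15 = 0.5333
  class_2: TP=7, FP=1+1+0=2, FN=1+0+2=3 → 14/19 = 0.7368
  class_3: TP=13, FP=1+3+2=6, FN=1+0+0=1 → 26/33 = 0.7879
Macro-F1 score = mean = (0.7742 + 0.5333 + 0.7368 + 0.7879) / 4 = 0.708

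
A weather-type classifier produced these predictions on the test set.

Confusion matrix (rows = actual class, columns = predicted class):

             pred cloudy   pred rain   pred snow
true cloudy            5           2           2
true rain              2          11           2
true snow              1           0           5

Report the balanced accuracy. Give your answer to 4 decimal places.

0.7074

Balanced accuracy = mean of per-class recall.
  cloudy: recall = 5/9 = 0.55556
  rain: recall = 11/15 = 0.73333
  snow: recall = 5/6 = 0.83333
Mean = (0.55556 + 0.73333 + 0.83333) / 3 = 0.7074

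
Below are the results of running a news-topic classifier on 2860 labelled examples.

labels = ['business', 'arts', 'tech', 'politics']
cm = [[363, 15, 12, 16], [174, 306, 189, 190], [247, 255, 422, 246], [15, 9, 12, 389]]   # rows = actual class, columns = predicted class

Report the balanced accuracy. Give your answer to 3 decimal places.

0.632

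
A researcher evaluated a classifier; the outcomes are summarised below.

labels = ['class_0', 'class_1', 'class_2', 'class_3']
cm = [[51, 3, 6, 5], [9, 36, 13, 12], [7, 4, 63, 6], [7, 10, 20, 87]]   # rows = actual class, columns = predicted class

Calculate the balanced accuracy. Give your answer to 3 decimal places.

0.697

Balanced accuracy = mean of per-class recall.
  class_0: recall = 51/65 = 0.7846
  class_1: recall = 36/70 = 0.5143
  class_2: recall = 63/80 = 0.7875
  class_3: recall = 87/124 = 0.7016
Mean = (0.7846 + 0.5143 + 0.7875 + 0.7016) / 4 = 0.697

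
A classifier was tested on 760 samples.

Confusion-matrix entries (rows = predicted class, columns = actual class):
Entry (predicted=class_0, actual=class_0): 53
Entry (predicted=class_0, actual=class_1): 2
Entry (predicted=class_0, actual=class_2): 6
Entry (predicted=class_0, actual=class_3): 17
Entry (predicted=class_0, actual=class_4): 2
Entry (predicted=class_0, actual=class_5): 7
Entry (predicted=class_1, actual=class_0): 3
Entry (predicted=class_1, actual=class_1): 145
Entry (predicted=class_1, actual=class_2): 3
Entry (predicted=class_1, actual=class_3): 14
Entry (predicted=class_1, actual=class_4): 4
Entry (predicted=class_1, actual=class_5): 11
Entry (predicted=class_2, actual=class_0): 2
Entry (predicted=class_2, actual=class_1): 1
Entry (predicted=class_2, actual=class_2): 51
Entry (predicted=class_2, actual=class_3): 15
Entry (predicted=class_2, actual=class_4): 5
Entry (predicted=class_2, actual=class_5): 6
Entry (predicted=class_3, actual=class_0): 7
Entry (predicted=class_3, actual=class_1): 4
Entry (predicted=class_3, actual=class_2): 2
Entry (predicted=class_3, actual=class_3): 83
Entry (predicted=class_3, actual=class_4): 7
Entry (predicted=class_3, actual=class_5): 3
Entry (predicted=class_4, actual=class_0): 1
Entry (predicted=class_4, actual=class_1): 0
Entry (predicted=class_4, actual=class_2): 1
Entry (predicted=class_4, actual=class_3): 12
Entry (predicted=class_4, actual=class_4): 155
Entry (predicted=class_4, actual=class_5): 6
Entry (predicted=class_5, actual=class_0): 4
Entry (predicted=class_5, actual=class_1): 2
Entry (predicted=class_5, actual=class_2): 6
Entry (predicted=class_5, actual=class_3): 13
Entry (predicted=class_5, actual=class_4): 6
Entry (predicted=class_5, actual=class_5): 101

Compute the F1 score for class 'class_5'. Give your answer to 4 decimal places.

0.7594

Take TP from the diagonal, FP from the rest of the 'class_5' prediction marginal, FN from the rest of the 'class_5' actual marginal.
F1 score = 2·TP/(2·TP+FP+FN).
class_5: TP=101, FP=4+2+6+13+6=31, FN=7+11+6+3+6=33 → 202/266 = 0.75940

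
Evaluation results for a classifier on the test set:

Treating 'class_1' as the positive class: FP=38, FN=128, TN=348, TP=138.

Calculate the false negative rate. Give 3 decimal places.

FNR = FN/(FN+TP) = 128/(128+138) = 0.481

0.481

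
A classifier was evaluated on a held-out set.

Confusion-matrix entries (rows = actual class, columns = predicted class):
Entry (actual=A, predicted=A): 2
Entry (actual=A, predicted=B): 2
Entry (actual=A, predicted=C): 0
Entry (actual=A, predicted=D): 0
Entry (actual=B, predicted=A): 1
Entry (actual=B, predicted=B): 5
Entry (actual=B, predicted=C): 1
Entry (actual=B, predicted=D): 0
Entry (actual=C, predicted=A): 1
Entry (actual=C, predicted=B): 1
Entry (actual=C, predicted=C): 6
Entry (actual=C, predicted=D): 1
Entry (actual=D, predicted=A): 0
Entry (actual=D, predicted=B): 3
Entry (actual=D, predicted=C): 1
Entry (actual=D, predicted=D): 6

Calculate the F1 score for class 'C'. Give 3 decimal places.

F1 score = 2·TP/(2·TP+FP+FN).
C: TP=6, FP=0+1+1=2, FN=1+1+1=3 → 12/17 = 0.7059

0.706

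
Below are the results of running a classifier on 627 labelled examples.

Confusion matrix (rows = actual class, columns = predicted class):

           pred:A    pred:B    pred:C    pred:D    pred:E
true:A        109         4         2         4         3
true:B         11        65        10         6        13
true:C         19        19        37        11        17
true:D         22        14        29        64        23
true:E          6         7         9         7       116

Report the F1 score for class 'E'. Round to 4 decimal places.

0.7319

Take TP from the diagonal, FP from the rest of the 'E' prediction marginal, FN from the rest of the 'E' actual marginal.
F1 score = 2·TP/(2·TP+FP+FN).
E: TP=116, FP=3+13+17+23=56, FN=6+7+9+7=29 → 232/317 = 0.73186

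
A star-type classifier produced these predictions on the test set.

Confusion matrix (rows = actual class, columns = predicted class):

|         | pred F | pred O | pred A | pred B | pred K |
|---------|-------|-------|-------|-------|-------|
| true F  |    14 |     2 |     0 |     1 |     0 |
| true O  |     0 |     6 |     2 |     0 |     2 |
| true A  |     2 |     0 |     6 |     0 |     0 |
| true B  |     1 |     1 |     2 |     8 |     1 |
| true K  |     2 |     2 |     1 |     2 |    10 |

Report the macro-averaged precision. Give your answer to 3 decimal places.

0.665

Per-class precision (TP/(TP+FP)):
  F: TP=14, FP=0+2+1+2=5 → 14/19 = 0.7368
  O: TP=6, FP=2+0+1+2=5 → 6/11 = 0.5455
  A: TP=6, FP=0+2+2+1=5 → 6/11 = 0.5455
  B: TP=8, FP=1+0+0+2=3 → 8/11 = 0.7273
  K: TP=10, FP=0+2+0+1=3 → 10/13 = 0.7692
Macro-precision = mean = (0.7368 + 0.5455 + 0.5455 + 0.7273 + 0.7692) / 5 = 0.665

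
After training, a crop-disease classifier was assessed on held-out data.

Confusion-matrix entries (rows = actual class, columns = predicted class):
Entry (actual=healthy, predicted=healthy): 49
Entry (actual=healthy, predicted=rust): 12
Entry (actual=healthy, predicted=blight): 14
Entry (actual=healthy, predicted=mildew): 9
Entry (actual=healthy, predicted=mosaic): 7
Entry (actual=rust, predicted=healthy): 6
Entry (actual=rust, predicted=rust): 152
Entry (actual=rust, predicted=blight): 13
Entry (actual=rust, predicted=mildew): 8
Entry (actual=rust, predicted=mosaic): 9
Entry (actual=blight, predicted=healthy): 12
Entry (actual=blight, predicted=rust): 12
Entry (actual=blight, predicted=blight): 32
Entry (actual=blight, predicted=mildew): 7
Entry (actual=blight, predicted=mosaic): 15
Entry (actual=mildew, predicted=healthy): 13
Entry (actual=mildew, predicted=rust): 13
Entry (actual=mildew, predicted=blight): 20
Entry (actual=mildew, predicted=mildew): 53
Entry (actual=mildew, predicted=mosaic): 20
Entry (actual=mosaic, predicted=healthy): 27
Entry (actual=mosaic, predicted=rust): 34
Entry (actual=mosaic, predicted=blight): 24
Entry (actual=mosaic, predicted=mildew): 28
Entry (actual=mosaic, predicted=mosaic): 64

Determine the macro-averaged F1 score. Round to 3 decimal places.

Per-class F1 score (2·TP/(2·TP+FP+FN)):
  healthy: TP=49, FP=6+12+13+27=58, FN=12+14+9+7=42 → 98/198 = 0.4949
  rust: TP=152, FP=12+12+13+34=71, FN=6+13+8+9=36 → 304/411 = 0.7397
  blight: TP=32, FP=14+13+20+24=71, FN=12+12+7+15=46 → 64/181 = 0.3536
  mildew: TP=53, FP=9+8+7+28=52, FN=13+13+20+20=66 → 106/224 = 0.4732
  mosaic: TP=64, FP=7+9+15+20=51, FN=27+34+24+28=113 → 128/292 = 0.4384
Macro-F1 score = mean = (0.4949 + 0.7397 + 0.3536 + 0.4732 + 0.4384) / 5 = 0.500

0.500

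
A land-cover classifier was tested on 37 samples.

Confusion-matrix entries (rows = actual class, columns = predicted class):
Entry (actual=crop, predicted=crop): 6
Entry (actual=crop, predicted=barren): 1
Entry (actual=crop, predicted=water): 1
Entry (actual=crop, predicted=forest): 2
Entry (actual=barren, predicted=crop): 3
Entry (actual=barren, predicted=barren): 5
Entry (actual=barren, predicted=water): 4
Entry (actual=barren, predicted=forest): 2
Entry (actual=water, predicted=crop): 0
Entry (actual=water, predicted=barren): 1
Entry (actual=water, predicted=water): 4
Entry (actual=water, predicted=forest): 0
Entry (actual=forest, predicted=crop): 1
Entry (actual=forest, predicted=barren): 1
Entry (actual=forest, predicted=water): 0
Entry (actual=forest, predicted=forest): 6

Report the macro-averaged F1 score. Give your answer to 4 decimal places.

0.5732

Per-class F1 score (2·TP/(2·TP+FP+FN)):
  crop: TP=6, FP=3+0+1=4, FN=1+1+2=4 → 12/20 = 0.60000
  barren: TP=5, FP=1+1+1=3, FN=3+4+2=9 → 10/22 = 0.45455
  water: TP=4, FP=1+4+0=5, FN=0+1+0=1 → 8/14 = 0.57143
  forest: TP=6, FP=2+2+0=4, FN=1+1+0=2 → 12/18 = 0.66667
Macro-F1 score = mean = (0.60000 + 0.45455 + 0.57143 + 0.66667) / 4 = 0.5732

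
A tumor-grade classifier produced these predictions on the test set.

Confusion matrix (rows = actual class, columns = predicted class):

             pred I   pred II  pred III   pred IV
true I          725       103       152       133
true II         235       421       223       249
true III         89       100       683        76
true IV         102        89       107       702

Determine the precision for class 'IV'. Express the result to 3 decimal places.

Take TP from the diagonal, FP from the rest of the 'IV' prediction marginal, FN from the rest of the 'IV' actual marginal.
precision = TP/(TP+FP).
IV: TP=702, FP=133+249+76=458 → 702/1160 = 0.6052

0.605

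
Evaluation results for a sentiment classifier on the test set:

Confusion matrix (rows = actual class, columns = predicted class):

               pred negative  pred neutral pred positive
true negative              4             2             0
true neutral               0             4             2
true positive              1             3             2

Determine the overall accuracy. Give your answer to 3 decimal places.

0.556

Accuracy = trace / total = (4+4+2=10) / 18 = 10/18 = 0.556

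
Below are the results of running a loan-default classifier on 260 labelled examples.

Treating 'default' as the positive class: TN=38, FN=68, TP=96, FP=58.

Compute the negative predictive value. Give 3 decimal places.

NPV = TN/(TN+FN) = 38/(38+68) = 0.358

0.358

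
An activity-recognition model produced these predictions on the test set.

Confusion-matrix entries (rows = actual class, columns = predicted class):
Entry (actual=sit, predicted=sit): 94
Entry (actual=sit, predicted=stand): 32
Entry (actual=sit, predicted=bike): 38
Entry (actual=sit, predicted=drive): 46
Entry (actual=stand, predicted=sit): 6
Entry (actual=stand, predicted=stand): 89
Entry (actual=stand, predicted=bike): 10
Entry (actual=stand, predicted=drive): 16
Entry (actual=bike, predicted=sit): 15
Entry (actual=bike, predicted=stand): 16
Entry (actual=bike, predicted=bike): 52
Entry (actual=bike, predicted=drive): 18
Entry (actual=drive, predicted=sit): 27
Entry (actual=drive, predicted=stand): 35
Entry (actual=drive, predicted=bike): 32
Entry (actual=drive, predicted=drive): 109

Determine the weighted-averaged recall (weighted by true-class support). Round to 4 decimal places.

0.5417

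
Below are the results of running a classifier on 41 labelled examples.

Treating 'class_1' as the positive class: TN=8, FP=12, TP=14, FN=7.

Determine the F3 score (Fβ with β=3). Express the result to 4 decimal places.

0.6512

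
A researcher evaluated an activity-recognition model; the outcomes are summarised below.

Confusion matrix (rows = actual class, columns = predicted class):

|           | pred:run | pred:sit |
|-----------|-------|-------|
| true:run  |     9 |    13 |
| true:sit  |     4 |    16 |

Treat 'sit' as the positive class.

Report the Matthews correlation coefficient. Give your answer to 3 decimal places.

0.226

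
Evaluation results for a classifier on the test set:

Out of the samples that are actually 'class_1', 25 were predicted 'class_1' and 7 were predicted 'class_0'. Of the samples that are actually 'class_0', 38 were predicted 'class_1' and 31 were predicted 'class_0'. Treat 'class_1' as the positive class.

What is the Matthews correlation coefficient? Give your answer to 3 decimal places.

0.221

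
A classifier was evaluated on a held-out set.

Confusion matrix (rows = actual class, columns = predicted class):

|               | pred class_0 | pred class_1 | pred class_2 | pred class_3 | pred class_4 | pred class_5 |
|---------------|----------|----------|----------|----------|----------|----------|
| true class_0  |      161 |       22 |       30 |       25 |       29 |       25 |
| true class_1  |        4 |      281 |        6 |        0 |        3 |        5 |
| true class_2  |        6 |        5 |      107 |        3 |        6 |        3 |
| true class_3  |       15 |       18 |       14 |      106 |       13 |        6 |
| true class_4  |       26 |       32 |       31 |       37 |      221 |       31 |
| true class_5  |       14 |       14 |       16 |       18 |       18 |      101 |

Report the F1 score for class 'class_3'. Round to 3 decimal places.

0.587

Treat 'class_3' as positive and all other classes as negative.
F1 score = 2·TP/(2·TP+FP+FN).
class_3: TP=106, FP=25+0+3+37+18=83, FN=15+18+14+13+6=66 → 212/361 = 0.5873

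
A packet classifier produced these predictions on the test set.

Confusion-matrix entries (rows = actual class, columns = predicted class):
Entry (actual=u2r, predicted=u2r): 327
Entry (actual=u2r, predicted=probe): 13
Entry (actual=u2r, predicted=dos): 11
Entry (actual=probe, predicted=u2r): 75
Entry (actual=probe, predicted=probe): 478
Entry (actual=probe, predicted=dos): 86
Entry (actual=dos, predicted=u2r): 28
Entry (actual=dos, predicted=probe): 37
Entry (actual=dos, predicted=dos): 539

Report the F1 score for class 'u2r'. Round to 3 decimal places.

0.837

One-vs-rest for 'u2r': TP = diagonal; FP = other classes predicted 'u2r'; FN = 'u2r' predicted as other.
F1 score = 2·TP/(2·TP+FP+FN).
u2r: TP=327, FP=75+28=103, FN=13+11=24 → 654/781 = 0.8374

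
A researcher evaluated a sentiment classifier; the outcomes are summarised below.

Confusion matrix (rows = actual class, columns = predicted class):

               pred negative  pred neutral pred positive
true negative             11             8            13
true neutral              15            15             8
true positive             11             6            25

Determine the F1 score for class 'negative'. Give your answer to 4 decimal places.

0.3188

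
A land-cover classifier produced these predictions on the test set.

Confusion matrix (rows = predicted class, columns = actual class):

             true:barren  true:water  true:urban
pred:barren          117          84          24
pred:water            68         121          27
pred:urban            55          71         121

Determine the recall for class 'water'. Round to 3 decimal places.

Take TP from the diagonal, FP from the rest of the 'water' prediction marginal, FN from the rest of the 'water' actual marginal.
recall = TP/(TP+FN).
water: TP=121, FN=84+71=155 → 121/276 = 0.4384

0.438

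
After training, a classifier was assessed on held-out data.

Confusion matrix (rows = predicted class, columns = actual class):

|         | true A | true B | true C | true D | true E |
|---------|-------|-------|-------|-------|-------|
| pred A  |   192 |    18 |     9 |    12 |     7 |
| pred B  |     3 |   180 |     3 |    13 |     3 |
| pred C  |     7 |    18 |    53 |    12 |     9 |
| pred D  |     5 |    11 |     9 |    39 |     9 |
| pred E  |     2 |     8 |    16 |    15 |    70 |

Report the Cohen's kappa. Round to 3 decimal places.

0.658

Observed agreement pₒ = trace/N = 534/723 = 0.7386
Expected agreement pₑ = Σ (rowᵢ·colᵢ)/N² = (209·238 + 235·202 + 90·99 + 91·73 + 98·111)/723² = 0.2365
κ = (pₒ − pₑ)/(1 − pₑ) = (0.7386 − 0.2365)/(1 − 0.2365) = 0.658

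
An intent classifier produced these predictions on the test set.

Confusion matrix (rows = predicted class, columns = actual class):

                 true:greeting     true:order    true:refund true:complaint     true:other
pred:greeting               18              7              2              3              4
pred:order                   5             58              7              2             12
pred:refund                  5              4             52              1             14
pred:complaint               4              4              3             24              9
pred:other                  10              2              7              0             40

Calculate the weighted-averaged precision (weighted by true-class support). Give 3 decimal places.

0.648

Per-class precision (TP/(TP+FP)):
  greeting: TP=18, FP=7+2+3+4=16 → 18/34 = 0.5294
  order: TP=58, FP=5+7+2+12=26 → 58/84 = 0.6905
  refund: TP=52, FP=5+4+1+14=24 → 52/76 = 0.6842
  complaint: TP=24, FP=4+4+3+9=20 → 24/44 = 0.5455
  other: TP=40, FP=10+2+7+0=19 → 40/59 = 0.6780
Weighted-precision = Σ (supportᵢ/N)·precisionᵢ with N=297: (42/297)·0.5294 + (75/297)·0.6905 + (71/297)·0.6842 + (30/297)·0.5455 + (79/297)·0.6780 = 0.648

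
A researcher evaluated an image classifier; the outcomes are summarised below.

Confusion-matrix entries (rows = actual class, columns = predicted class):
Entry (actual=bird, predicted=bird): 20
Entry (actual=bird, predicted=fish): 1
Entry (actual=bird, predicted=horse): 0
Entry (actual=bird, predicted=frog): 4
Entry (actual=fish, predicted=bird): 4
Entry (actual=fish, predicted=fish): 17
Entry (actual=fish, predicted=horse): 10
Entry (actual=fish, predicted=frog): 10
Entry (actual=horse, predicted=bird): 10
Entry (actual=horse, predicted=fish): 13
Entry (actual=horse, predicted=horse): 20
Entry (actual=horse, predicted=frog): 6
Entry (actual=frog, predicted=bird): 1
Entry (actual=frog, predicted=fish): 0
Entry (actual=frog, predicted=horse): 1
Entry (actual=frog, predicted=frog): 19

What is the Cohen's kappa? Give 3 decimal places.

0.418

Observed agreement pₒ = trace/N = 76/136 = 0.5588
Expected agreement pₑ = Σ (rowᵢ·colᵢ)/N² = (25·35 + 41·31 + 49·31 + 21·39)/136² = 0.2424
κ = (pₒ − pₑ)/(1 − pₑ) = (0.5588 − 0.2424)/(1 − 0.2424) = 0.418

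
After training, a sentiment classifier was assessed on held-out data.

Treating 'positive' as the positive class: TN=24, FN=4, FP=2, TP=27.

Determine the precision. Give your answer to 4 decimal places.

Precision = TP/(TP+FP) = 27/(27+2) = 27/29 = 0.9310

0.9310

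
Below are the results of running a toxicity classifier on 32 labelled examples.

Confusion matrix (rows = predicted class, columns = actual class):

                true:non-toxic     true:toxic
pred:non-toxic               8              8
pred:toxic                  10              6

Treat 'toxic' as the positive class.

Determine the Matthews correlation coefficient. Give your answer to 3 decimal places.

-0.126

MCC = (TP·TN − FP·FN) / √((TP+FP)(TP+FN)(TN+FP)(TN+FN))
Numerator = 6·8 − 10·8 = -32
Denominator = √(16·14·18·16) = √64512 = 253.9921
MCC = -32 / 253.9921 = -0.126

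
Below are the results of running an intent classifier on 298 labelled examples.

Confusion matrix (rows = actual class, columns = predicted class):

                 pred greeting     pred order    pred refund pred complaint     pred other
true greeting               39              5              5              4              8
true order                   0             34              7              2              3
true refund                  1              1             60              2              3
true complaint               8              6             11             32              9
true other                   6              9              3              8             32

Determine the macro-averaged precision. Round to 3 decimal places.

Per-class precision (TP/(TP+FP)):
  greeting: TP=39, FP=0+1+8+6=15 → 39/54 = 0.7222
  order: TP=34, FP=5+1+6+9=21 → 34/55 = 0.6182
  refund: TP=60, FP=5+7+11+3=26 → 60/86 = 0.6977
  complaint: TP=32, FP=4+2+2+8=16 → 32/48 = 0.6667
  other: TP=32, FP=8+3+3+9=23 → 32/55 = 0.5818
Macro-precision = mean = (0.7222 + 0.6182 + 0.6977 + 0.6667 + 0.5818) / 5 = 0.657

0.657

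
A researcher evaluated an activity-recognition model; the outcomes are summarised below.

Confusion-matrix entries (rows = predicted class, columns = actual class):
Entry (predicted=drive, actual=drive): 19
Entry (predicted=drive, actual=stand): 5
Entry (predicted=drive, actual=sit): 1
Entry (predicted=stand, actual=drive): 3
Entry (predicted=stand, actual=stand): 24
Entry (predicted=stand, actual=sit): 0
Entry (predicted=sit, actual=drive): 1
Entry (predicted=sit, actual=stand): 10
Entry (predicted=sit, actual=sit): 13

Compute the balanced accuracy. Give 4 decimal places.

Balanced accuracy = mean of per-class recall.
  drive: recall = 19/23 = 0.82609
  stand: recall = 24/39 = 0.61538
  sit: recall = 13/14 = 0.92857
Mean = (0.82609 + 0.61538 + 0.92857) / 3 = 0.7900

0.7900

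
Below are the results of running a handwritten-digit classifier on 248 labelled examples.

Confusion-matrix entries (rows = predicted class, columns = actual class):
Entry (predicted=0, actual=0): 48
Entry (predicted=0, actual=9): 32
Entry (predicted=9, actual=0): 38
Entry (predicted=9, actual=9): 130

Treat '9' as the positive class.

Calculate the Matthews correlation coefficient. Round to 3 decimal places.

MCC = (TP·TN − FP·FN) / √((TP+FP)(TP+FN)(TN+FP)(TN+FN))
Numerator = 130·48 − 38·32 = 5024
Denominator = √(168·162·86·80) = √187246080 = 13683.7889
MCC = 5024 / 13683.7889 = 0.367

0.367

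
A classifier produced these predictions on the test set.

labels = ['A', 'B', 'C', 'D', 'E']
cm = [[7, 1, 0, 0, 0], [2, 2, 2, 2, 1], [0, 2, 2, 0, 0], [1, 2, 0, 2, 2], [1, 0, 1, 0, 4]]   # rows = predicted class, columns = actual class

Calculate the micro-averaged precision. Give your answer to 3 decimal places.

0.500

Micro-averaging pools counts across classes: ΣTP=17, ΣFP=17, ΣFN=17.
Micro-precision = TP/(TP+FP) on pooled counts = 0.500 (equals overall accuracy in single-label multiclass).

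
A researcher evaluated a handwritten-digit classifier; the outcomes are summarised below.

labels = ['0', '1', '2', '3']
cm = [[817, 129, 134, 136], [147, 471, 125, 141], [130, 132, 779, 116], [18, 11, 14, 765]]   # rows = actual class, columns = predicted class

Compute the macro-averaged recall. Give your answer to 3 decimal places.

Per-class recall (TP/(TP+FN)):
  0: TP=817, FN=129+134+136=399 → 817/1216 = 0.6719
  1: TP=471, FN=147+125+141=413 → 471/884 = 0.5328
  2: TP=779, FN=130+132+116=378 → 779/1157 = 0.6733
  3: TP=765, FN=18+11+14=43 → 765/808 = 0.9468
Macro-recall = mean = (0.6719 + 0.5328 + 0.6733 + 0.9468) / 4 = 0.706

0.706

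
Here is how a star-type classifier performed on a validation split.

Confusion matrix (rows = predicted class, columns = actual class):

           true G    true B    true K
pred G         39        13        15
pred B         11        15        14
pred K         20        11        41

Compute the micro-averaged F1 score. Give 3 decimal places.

0.531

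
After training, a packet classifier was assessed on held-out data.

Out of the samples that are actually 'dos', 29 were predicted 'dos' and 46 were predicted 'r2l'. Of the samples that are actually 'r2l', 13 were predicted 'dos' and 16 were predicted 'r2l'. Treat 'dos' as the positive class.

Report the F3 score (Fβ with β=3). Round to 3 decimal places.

Fβ = (1+β²)·TP / ((1+β²)·TP + β²·FN + FP), with β²=9
= 10·29 / (10·29 + 9·46 + 13) = 0.404

0.404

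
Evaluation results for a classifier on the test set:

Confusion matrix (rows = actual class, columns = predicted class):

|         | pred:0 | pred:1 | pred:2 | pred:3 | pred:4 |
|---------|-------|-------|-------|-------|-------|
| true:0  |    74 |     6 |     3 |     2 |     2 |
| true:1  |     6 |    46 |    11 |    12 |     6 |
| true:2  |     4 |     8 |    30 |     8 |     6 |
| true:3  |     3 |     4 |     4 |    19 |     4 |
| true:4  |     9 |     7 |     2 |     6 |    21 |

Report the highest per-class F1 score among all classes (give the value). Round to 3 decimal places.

0.809

Per-class F1 score (2·TP/(2·TP+FP+FN)):
  0: TP=74, FP=6+4+3+9=22, FN=6+3+2+2=13 → 148/183 = 0.8087
  1: TP=46, FP=6+8+4+7=25, FN=6+11+12+6=35 → 92/152 = 0.6053
  2: TP=30, FP=3+11+4+2=20, FN=4+8+8+6=26 → 60/106 = 0.5660
  3: TP=19, FP=2+12+8+6=28, FN=3+4+4+4=15 → 38/81 = 0.4691
  4: TP=21, FP=2+6+6+4=18, FN=9+7+2+6=24 → 42/84 = 0.5000
Highest is class '0' with F1 score = 0.809.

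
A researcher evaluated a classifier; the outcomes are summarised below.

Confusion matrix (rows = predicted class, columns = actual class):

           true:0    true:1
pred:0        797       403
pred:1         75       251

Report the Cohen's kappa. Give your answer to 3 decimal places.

Observed agreement pₒ = trace/N = 1048/1526 = 0.6868
Expected agreement pₑ = Σ (rowᵢ·colᵢ)/N² = (872·1200 + 654·326)/1526² = 0.5409
κ = (pₒ − pₑ)/(1 − pₑ) = (0.6868 − 0.5409)/(1 − 0.5409) = 0.318

0.318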